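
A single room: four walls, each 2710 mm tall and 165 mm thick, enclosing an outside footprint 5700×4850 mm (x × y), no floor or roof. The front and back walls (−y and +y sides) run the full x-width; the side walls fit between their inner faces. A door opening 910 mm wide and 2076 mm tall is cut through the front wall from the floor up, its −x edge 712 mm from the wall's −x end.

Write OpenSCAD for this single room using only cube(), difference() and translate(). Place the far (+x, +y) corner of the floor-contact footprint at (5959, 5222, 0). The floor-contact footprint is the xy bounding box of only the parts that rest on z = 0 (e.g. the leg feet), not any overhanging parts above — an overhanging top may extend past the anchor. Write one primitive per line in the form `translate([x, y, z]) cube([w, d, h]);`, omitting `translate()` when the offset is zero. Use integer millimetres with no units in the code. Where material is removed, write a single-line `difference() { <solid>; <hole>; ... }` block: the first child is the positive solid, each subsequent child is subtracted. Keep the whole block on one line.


difference() { translate([259, 372, 0]) cube([5700, 165, 2710]); translate([971, 372, 0]) cube([910, 165, 2076]); }
translate([259, 5057, 0]) cube([5700, 165, 2710]);
translate([259, 537, 0]) cube([165, 4520, 2710]);
translate([5794, 537, 0]) cube([165, 4520, 2710]);


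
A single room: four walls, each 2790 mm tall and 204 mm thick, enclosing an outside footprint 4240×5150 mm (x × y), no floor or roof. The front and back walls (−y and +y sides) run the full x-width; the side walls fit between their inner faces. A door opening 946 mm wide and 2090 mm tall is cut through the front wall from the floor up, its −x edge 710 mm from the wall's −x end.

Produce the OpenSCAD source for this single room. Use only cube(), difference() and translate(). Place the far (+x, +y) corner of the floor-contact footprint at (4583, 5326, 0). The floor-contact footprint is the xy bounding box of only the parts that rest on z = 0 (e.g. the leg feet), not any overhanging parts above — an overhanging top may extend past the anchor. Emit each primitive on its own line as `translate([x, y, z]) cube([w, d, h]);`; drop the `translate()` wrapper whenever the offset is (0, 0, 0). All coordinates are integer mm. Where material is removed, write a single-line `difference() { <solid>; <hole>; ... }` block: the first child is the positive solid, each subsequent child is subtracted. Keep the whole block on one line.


difference() { translate([343, 176, 0]) cube([4240, 204, 2790]); translate([1053, 176, 0]) cube([946, 204, 2090]); }
translate([343, 5122, 0]) cube([4240, 204, 2790]);
translate([343, 380, 0]) cube([204, 4742, 2790]);
translate([4379, 380, 0]) cube([204, 4742, 2790]);


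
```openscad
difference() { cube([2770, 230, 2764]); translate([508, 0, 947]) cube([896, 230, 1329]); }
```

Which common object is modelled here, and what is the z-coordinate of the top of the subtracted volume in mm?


A wall with a window opening. The window head height is 2276 mm.

A wall with a rectangular opening subtracted — a window. Sill at z = 947, opening 1329 mm tall, so the head is at 947 + 1329 = 2276 mm.


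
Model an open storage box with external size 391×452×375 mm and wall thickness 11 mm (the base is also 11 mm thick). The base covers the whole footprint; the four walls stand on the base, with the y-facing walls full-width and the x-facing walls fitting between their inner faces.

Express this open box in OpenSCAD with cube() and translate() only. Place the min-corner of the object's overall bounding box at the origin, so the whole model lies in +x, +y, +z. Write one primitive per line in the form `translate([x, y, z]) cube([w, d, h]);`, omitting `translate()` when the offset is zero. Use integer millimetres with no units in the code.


cube([391, 452, 11]);
translate([0, 0, 11]) cube([391, 11, 364]);
translate([0, 441, 11]) cube([391, 11, 364]);
translate([0, 11, 11]) cube([11, 430, 364]);
translate([380, 11, 11]) cube([11, 430, 364]);


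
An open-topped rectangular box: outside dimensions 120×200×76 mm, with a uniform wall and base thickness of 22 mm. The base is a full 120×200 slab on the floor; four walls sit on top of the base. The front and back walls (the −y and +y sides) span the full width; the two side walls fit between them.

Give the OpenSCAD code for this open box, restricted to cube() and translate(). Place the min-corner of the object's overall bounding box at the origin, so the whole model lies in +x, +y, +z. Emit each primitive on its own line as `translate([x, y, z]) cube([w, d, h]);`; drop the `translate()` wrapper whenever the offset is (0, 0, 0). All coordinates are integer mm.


cube([120, 200, 22]);
translate([0, 0, 22]) cube([120, 22, 54]);
translate([0, 178, 22]) cube([120, 22, 54]);
translate([0, 22, 22]) cube([22, 156, 54]);
translate([98, 22, 22]) cube([22, 156, 54]);


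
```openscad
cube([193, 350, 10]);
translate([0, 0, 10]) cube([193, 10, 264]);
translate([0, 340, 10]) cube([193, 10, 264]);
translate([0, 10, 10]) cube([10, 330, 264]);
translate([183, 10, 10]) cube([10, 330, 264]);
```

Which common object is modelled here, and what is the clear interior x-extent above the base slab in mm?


An open box. The internal width is 173 mm.

A 193×350 base slab with four walls standing on it — an open box. The base is 193 mm wide and the walls are 10 mm thick, so the internal width is 193 − 2 × 10 = 173 mm.


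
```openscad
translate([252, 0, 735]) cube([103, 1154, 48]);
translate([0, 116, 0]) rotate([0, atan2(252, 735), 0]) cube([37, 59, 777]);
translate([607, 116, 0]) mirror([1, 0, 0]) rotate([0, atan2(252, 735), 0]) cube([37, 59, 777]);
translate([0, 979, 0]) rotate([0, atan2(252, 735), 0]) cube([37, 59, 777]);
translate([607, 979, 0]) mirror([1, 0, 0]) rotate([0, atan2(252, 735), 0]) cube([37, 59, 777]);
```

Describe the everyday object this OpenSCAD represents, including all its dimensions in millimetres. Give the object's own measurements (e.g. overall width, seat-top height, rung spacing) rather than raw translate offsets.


A sawhorse. A 103×1154×48 mm beam (x, y, z) sits on two A-frame leg pairs. Each pair is two raked legs of 37×59 mm section (59 mm along y) splaying symmetrically in x. Each leg rises 735 mm vertically over 252 mm of horizontal reach and is 777 mm long along its own axis. Every leg's outer bottom edge rests on the floor and its outer top edge meets a bottom edge of the beam — the left legs (tilting toward +x) meet the beam's −x bottom edge, the right legs (their mirror images, tilting toward −x) meet its +x bottom edge — so the leg tops tuck under the beam, the beam's underside is 735 mm above the floor, and the feet are 607 mm apart outside-to-outside with the beam centred between them. The two leg pairs are set in 116 mm from either end of the beam.


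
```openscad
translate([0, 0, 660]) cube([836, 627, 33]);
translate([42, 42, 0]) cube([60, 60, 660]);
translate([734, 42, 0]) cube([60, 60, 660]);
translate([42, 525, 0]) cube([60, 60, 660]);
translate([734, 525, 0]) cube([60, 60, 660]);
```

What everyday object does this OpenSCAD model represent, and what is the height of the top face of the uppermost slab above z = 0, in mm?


A table. The table height is 693 mm.

A 836×627×33 slab sits at z = 660 on four 60 mm square posts — a table. The top surface is at 660 + 33 = 693 mm.


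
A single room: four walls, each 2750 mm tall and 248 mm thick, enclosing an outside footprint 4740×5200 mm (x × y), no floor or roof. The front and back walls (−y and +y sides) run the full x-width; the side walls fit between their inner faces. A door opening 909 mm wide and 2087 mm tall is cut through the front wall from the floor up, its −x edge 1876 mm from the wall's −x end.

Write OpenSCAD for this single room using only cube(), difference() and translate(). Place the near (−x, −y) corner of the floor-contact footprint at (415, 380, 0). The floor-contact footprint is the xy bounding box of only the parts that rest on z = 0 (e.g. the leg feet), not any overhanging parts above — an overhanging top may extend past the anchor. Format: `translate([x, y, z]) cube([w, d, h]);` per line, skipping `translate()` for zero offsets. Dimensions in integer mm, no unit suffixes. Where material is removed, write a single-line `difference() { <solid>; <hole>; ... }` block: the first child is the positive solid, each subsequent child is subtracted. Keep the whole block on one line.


difference() { translate([415, 380, 0]) cube([4740, 248, 2750]); translate([2291, 380, 0]) cube([909, 248, 2087]); }
translate([415, 5332, 0]) cube([4740, 248, 2750]);
translate([415, 628, 0]) cube([248, 4704, 2750]);
translate([4907, 628, 0]) cube([248, 4704, 2750]);


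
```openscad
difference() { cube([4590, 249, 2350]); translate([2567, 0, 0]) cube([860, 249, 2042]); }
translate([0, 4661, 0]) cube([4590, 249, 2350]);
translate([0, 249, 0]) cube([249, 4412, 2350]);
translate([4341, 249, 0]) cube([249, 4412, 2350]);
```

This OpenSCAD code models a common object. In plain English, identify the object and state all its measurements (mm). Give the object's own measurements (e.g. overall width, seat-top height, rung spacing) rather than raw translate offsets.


A single room: four walls, each 2350 mm tall and 249 mm thick, enclosing an outside footprint 4590×4910 mm (x × y), no floor or roof. The front and back walls (−y and +y sides) run the full x-width; the side walls fit between their inner faces. A door opening 860 mm wide and 2042 mm tall is cut through the front wall from the floor up, its −x edge 2567 mm from the wall's −x end.


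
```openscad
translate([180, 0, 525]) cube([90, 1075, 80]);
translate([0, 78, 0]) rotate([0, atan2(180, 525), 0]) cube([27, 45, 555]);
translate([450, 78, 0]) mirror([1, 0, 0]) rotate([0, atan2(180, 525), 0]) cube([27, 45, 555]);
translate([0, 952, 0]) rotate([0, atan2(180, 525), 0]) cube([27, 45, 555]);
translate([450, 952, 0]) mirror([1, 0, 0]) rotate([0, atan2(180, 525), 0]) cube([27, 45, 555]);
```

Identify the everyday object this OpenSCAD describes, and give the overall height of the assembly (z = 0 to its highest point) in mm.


A sawhorse. The overall height is 605 mm.

A beam across two mirrored pairs of raked legs — a sawhorse. The beam's underside is at z = 525 (matching the legs' vertical rise in atan2(180, 525)) and the beam is 80 mm tall, so its top is at 525 + 80 = 605 mm. The raked legs top out at the beam's underside, so that is the highest point.


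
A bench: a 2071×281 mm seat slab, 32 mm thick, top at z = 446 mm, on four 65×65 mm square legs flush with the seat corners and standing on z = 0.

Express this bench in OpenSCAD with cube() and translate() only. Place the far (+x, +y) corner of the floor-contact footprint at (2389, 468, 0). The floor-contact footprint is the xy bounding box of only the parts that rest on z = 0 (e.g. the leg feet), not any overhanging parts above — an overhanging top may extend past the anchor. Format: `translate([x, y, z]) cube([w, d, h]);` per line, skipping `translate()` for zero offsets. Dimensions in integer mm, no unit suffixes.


// leg_h = 446 − 32 = 414
translate([318, 187, 414]) cube([2071, 281, 32]);
translate([318, 187, 0]) cube([65, 65, 414]);
translate([318, 403, 0]) cube([65, 65, 414]);
translate([2324, 187, 0]) cube([65, 65, 414]);
translate([2324, 403, 0]) cube([65, 65, 414]);


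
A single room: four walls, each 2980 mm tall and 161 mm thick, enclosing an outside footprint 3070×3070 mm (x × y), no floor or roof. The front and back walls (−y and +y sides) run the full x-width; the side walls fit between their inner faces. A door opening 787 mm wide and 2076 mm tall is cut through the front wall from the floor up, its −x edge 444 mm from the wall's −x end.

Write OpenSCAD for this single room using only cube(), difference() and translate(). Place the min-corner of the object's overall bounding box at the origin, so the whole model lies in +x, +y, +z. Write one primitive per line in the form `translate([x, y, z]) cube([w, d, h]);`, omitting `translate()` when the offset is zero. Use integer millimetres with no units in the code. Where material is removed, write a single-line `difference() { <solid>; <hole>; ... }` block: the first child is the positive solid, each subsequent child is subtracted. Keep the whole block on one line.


difference() { cube([3070, 161, 2980]); translate([444, 0, 0]) cube([787, 161, 2076]); }
translate([0, 2909, 0]) cube([3070, 161, 2980]);
translate([0, 161, 0]) cube([161, 2748, 2980]);
translate([2909, 161, 0]) cube([161, 2748, 2980]);


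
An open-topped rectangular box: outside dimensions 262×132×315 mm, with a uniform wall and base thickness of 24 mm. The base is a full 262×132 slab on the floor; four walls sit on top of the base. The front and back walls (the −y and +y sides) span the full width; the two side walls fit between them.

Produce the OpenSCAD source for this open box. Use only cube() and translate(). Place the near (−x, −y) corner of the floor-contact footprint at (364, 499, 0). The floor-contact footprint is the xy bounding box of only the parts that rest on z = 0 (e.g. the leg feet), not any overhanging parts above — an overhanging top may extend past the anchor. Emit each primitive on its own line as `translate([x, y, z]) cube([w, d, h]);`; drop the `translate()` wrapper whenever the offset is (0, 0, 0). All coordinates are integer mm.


translate([364, 499, 0]) cube([262, 132, 24]);
translate([364, 499, 24]) cube([262, 24, 291]);
translate([364, 607, 24]) cube([262, 24, 291]);
translate([364, 523, 24]) cube([24, 84, 291]);
translate([602, 523, 24]) cube([24, 84, 291]);


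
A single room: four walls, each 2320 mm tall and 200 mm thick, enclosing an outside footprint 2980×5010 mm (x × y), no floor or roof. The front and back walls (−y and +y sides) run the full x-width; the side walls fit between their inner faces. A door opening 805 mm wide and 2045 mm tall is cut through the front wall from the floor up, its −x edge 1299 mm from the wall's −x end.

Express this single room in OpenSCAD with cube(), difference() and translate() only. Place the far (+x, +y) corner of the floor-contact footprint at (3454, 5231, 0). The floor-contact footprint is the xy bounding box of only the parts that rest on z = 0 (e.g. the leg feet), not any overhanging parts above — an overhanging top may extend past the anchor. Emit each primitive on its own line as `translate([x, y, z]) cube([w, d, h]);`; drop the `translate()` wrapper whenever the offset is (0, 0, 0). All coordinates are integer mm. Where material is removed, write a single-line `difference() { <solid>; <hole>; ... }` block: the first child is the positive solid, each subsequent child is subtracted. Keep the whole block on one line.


difference() { translate([474, 221, 0]) cube([2980, 200, 2320]); translate([1773, 221, 0]) cube([805, 200, 2045]); }
translate([474, 5031, 0]) cube([2980, 200, 2320]);
translate([474, 421, 0]) cube([200, 4610, 2320]);
translate([3254, 421, 0]) cube([200, 4610, 2320]);


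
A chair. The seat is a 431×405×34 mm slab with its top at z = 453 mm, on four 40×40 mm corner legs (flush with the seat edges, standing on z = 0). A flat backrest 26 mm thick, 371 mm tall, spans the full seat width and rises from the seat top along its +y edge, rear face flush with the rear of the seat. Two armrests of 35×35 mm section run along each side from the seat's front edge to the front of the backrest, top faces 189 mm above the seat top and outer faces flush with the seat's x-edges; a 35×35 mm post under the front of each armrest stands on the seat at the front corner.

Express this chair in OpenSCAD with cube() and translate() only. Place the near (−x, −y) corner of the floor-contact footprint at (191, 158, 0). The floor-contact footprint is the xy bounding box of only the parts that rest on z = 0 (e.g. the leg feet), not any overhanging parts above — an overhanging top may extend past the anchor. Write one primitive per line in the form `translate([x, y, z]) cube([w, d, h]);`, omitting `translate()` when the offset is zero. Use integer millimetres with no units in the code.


translate([191, 158, 419]) cube([431, 405, 34]);
translate([191, 158, 0]) cube([40, 40, 419]);
translate([582, 158, 0]) cube([40, 40, 419]);
translate([191, 523, 0]) cube([40, 40, 419]);
translate([582, 523, 0]) cube([40, 40, 419]);
translate([191, 537, 453]) cube([431, 26, 371]);
translate([191, 158, 607]) cube([35, 379, 35]);
translate([587, 158, 607]) cube([35, 379, 35]);
translate([191, 158, 453]) cube([35, 35, 154]);
translate([587, 158, 453]) cube([35, 35, 154]);


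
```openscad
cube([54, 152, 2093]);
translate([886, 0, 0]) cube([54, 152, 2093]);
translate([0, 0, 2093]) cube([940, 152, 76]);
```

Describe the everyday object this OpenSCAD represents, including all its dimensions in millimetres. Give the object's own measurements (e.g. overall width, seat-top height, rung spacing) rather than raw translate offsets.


A door frame. The clear opening is 832 mm wide and 2093 mm high. Two 54 mm wide jambs, 152 mm deep, stand either side of the opening from the floor to the top of the opening. A 76 mm thick head sits across the top of both jambs, spanning the full outside width of the frame.


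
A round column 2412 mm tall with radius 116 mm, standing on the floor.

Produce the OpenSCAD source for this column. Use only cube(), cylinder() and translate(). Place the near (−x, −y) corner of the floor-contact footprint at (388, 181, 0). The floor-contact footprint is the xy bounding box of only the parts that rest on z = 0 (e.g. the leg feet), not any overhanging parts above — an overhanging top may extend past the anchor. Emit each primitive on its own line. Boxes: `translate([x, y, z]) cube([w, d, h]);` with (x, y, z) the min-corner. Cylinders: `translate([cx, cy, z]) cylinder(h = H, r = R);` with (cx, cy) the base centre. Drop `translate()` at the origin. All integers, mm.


translate([504, 297, 0]) cylinder(h = 2412, r = 116);


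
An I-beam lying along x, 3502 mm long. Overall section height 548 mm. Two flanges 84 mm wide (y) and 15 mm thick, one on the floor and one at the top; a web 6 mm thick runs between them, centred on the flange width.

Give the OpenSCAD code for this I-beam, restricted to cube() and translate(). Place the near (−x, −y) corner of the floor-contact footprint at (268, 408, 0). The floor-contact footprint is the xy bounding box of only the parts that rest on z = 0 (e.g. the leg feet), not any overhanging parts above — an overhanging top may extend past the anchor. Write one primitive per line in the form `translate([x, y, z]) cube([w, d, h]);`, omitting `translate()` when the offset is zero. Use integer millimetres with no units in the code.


translate([268, 408, 0]) cube([3502, 84, 15]);
translate([268, 447, 15]) cube([3502, 6, 518]);
translate([268, 408, 533]) cube([3502, 84, 15]);


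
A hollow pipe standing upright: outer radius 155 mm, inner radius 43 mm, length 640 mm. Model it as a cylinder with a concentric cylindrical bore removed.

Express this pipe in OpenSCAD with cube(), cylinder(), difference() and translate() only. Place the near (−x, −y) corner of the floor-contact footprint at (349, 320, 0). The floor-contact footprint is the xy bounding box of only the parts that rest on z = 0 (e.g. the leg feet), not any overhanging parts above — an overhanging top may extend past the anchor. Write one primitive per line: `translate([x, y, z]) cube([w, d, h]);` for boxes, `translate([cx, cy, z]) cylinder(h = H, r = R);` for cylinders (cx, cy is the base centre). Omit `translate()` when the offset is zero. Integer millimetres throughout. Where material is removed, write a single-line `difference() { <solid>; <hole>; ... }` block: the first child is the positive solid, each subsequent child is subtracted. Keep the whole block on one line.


difference() { translate([504, 475, 0]) cylinder(h = 640, r = 155); translate([504, 475, 0]) cylinder(h = 640, r = 43); }


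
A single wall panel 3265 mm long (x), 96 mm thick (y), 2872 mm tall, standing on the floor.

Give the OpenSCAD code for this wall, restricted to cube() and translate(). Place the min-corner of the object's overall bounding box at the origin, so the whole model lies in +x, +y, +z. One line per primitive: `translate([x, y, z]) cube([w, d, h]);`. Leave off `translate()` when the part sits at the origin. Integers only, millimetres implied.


cube([3265, 96, 2872]);


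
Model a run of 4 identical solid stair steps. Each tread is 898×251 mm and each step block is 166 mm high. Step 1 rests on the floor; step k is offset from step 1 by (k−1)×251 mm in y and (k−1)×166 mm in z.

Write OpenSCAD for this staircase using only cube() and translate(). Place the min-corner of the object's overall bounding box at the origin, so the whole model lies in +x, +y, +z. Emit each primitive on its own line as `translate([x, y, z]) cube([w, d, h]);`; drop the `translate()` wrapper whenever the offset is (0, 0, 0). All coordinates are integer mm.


cube([898, 251, 166]);
translate([0, 251, 166]) cube([898, 251, 166]);
translate([0, 502, 332]) cube([898, 251, 166]);
translate([0, 753, 498]) cube([898, 251, 166]);


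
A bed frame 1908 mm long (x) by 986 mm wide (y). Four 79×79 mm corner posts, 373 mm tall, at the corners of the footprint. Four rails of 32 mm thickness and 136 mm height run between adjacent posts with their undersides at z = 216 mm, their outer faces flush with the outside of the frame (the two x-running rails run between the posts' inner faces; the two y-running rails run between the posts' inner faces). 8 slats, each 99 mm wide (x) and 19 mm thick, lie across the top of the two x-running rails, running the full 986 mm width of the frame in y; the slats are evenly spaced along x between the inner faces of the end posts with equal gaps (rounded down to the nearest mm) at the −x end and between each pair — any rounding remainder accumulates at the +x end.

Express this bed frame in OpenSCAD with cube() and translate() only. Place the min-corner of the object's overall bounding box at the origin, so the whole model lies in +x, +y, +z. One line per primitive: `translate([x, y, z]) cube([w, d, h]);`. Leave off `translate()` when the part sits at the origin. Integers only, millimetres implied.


cube([79, 79, 373]);
translate([0, 907, 0]) cube([79, 79, 373]);
translate([1829, 0, 0]) cube([79, 79, 373]);
translate([1829, 907, 0]) cube([79, 79, 373]);
translate([79, 0, 216]) cube([1750, 32, 136]);
translate([79, 954, 216]) cube([1750, 32, 136]);
translate([0, 79, 216]) cube([32, 828, 136]);
translate([1876, 79, 216]) cube([32, 828, 136]);
translate([185, 0, 352]) cube([99, 986, 19]);
translate([390, 0, 352]) cube([99, 986, 19]);
translate([595, 0, 352]) cube([99, 986, 19]);
translate([800, 0, 352]) cube([99, 986, 19]);
translate([1005, 0, 352]) cube([99, 986, 19]);
translate([1210, 0, 352]) cube([99, 986, 19]);
translate([1415, 0, 352]) cube([99, 986, 19]);
translate([1620, 0, 352]) cube([99, 986, 19]);


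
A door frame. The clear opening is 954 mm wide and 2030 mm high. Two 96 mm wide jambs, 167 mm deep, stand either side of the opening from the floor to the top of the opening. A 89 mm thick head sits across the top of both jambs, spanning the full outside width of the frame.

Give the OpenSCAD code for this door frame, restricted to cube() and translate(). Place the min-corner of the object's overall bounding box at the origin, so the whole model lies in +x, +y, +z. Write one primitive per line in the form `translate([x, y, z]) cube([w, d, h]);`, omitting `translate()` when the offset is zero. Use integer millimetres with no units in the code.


cube([96, 167, 2030]);
translate([1050, 0, 0]) cube([96, 167, 2030]);
translate([0, 0, 2030]) cube([1146, 167, 89]);


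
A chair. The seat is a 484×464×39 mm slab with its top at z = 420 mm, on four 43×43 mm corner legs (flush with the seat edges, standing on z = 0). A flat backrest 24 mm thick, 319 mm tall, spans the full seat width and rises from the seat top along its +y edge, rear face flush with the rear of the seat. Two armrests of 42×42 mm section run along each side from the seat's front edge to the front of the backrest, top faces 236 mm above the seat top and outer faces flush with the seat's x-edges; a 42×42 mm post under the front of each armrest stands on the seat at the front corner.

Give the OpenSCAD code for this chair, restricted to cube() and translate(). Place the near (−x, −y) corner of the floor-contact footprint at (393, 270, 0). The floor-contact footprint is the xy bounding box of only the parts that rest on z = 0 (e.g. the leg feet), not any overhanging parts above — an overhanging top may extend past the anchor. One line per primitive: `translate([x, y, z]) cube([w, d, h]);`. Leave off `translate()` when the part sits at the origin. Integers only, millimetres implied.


translate([393, 270, 381]) cube([484, 464, 39]);
translate([393, 270, 0]) cube([43, 43, 381]);
translate([834, 270, 0]) cube([43, 43, 381]);
translate([393, 691, 0]) cube([43, 43, 381]);
translate([834, 691, 0]) cube([43, 43, 381]);
translate([393, 710, 420]) cube([484, 24, 319]);
translate([393, 270, 614]) cube([42, 440, 42]);
translate([835, 270, 614]) cube([42, 440, 42]);
translate([393, 270, 420]) cube([42, 42, 194]);
translate([835, 270, 420]) cube([42, 42, 194]);


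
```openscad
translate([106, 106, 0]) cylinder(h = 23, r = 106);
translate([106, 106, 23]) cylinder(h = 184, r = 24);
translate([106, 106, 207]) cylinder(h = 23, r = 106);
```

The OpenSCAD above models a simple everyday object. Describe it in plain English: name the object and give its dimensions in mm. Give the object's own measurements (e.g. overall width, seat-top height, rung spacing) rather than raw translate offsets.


A spool: two coaxial disc flanges of radius 106 mm and thickness 23 mm, joined by a core cylinder of radius 24 mm and height 184 mm. The lower flange rests on z = 0 and the three cylinders share a vertical axis.


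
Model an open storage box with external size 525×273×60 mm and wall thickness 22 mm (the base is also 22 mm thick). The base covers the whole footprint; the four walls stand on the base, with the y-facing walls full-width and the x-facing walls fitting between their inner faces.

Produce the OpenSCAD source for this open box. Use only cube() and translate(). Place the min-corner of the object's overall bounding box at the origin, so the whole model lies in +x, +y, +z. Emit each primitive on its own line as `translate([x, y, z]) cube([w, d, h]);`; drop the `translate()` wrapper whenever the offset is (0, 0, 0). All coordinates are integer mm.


cube([525, 273, 22]);
translate([0, 0, 22]) cube([525, 22, 38]);
translate([0, 251, 22]) cube([525, 22, 38]);
translate([0, 22, 22]) cube([22, 229, 38]);
translate([503, 22, 22]) cube([22, 229, 38]);


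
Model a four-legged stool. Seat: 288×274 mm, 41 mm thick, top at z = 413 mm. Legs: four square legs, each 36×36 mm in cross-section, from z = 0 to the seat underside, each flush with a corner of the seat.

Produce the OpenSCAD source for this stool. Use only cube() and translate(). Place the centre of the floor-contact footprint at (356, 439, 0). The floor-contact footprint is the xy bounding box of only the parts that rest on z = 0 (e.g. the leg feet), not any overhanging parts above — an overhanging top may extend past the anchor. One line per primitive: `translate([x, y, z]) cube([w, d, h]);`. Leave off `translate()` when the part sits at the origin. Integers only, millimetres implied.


// leg_h = 413 - 41 = 372
translate([212, 302, 372]) cube([288, 274, 41]);
translate([212, 302, 0]) cube([36, 36, 372]);
translate([464, 302, 0]) cube([36, 36, 372]);
translate([212, 540, 0]) cube([36, 36, 372]);
translate([464, 540, 0]) cube([36, 36, 372]);


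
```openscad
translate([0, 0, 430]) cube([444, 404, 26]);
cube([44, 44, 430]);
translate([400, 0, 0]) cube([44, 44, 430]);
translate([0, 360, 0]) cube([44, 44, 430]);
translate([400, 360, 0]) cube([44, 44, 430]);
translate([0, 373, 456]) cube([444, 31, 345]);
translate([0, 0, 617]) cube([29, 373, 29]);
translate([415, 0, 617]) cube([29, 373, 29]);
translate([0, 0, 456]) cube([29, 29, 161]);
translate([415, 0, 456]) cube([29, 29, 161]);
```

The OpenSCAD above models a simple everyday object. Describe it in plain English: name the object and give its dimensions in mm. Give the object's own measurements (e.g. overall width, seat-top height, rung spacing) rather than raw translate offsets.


A chair. The seat is a 444×404×26 mm slab with its top at z = 456 mm, on four 44×44 mm corner legs (flush with the seat edges, standing on z = 0). A flat backrest 31 mm thick, 345 mm tall, spans the full seat width and rises from the seat top along its +y edge, rear face flush with the rear of the seat. Two armrests of 29×29 mm section run along each side from the seat's front edge to the front of the backrest, top faces 190 mm above the seat top and outer faces flush with the seat's x-edges; a 29×29 mm post under the front of each armrest stands on the seat at the front corner.


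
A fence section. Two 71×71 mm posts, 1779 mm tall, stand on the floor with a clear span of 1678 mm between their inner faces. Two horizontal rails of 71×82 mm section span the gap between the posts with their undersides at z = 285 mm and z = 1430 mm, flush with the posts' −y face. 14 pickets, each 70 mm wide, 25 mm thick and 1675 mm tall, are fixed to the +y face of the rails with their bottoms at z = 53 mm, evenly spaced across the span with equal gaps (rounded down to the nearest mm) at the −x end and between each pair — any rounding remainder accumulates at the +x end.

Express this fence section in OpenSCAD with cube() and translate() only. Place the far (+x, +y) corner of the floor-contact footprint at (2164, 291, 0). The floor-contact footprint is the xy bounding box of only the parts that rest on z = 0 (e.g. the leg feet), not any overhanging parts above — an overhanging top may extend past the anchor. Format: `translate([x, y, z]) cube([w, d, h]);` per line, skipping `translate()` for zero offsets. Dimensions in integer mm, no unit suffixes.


translate([344, 220, 0]) cube([71, 71, 1779]);
translate([2093, 220, 0]) cube([71, 71, 1779]);
translate([415, 220, 285]) cube([1678, 71, 82]);
translate([415, 220, 1430]) cube([1678, 71, 82]);
translate([461, 291, 53]) cube([70, 25, 1675]);
translate([577, 291, 53]) cube([70, 25, 1675]);
translate([693, 291, 53]) cube([70, 25, 1675]);
translate([809, 291, 53]) cube([70, 25, 1675]);
translate([925, 291, 53]) cube([70, 25, 1675]);
translate([1041, 291, 53]) cube([70, 25, 1675]);
translate([1157, 291, 53]) cube([70, 25, 1675]);
translate([1273, 291, 53]) cube([70, 25, 1675]);
translate([1389, 291, 53]) cube([70, 25, 1675]);
translate([1505, 291, 53]) cube([70, 25, 1675]);
translate([1621, 291, 53]) cube([70, 25, 1675]);
translate([1737, 291, 53]) cube([70, 25, 1675]);
translate([1853, 291, 53]) cube([70, 25, 1675]);
translate([1969, 291, 53]) cube([70, 25, 1675]);


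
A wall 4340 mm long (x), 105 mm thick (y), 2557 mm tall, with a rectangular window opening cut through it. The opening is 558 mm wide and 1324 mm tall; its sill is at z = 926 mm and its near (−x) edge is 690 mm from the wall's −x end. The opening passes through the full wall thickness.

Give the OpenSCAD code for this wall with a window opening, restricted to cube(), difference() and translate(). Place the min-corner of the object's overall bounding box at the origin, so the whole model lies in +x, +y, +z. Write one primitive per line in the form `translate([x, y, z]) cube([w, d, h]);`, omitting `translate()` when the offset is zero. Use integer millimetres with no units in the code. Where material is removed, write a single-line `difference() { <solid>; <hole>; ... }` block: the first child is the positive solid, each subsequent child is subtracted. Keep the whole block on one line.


difference() { cube([4340, 105, 2557]); translate([690, 0, 926]) cube([558, 105, 1324]); }


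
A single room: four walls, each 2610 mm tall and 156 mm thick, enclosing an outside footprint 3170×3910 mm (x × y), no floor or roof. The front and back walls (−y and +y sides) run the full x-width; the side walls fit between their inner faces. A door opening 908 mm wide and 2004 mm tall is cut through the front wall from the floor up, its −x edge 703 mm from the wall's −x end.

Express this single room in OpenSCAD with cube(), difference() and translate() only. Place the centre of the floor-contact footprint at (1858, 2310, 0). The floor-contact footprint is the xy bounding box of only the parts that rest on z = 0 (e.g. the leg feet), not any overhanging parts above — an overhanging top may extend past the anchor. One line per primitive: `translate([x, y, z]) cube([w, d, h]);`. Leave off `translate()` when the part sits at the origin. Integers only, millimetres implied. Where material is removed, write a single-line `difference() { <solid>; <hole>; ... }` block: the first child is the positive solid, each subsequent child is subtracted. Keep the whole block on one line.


difference() { translate([273, 355, 0]) cube([3170, 156, 2610]); translate([976, 355, 0]) cube([908, 156, 2004]); }
translate([273, 4109, 0]) cube([3170, 156, 2610]);
translate([273, 511, 0]) cube([156, 3598, 2610]);
translate([3287, 511, 0]) cube([156, 3598, 2610]);


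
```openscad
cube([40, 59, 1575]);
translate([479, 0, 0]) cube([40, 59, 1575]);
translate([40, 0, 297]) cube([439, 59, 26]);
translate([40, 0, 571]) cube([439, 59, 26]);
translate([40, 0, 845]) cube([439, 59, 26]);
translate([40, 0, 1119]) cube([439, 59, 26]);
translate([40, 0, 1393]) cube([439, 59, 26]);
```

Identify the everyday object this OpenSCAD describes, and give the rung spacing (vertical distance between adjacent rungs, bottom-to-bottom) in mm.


A ladder. The rung spacing is 274 mm.

Two tall 40×59 posts with 5 short bars between them — a ladder. Adjacent rungs sit at z = 297 and z = 571, so the spacing is 571 − 297 = 274 mm.


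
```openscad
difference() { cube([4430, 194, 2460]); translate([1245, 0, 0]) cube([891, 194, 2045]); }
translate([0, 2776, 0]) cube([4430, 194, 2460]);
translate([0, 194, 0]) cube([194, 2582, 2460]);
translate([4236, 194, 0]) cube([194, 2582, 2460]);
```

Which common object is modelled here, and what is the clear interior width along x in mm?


A single room. The interior width is 4042 mm.

Four walls enclosing a rectangle with a door in the front wall — a room. Outside width 4430 minus two 194 mm walls gives 4042 mm.


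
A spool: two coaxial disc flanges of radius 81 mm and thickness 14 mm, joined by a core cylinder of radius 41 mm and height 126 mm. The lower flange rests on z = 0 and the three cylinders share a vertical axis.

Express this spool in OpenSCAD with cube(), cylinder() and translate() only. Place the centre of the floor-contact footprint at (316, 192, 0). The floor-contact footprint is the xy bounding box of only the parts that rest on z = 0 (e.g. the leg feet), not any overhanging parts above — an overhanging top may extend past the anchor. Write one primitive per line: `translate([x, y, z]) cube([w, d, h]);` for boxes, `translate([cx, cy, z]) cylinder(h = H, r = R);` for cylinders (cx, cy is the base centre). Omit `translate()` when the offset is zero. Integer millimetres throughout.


translate([316, 192, 0]) cylinder(h = 14, r = 81);
translate([316, 192, 14]) cylinder(h = 126, r = 41);
translate([316, 192, 140]) cylinder(h = 14, r = 81);


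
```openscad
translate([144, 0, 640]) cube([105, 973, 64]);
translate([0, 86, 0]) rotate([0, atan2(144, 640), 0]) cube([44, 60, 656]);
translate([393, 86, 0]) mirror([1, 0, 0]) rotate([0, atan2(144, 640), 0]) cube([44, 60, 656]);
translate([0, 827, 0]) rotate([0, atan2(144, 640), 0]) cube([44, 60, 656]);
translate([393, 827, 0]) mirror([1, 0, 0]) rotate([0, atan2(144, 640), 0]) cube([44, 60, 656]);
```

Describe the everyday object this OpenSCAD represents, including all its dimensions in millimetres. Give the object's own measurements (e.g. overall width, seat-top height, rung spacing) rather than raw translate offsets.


A sawhorse. A 105×973×64 mm beam (x, y, z) sits on two A-frame leg pairs. Each pair is two raked legs of 44×60 mm section (60 mm along y) splaying symmetrically in x. Each leg rises 640 mm vertically over 144 mm of horizontal reach and is 656 mm long along its own axis. Every leg's outer bottom edge rests on the floor and its outer top edge meets a bottom edge of the beam — the left legs (tilting toward +x) meet the beam's −x bottom edge, the right legs (their mirror images, tilting toward −x) meet its +x bottom edge — so the leg tops tuck under the beam, the beam's underside is 640 mm above the floor, and the feet are 393 mm apart outside-to-outside with the beam centred between them. The two leg pairs are set in 86 mm from either end of the beam.


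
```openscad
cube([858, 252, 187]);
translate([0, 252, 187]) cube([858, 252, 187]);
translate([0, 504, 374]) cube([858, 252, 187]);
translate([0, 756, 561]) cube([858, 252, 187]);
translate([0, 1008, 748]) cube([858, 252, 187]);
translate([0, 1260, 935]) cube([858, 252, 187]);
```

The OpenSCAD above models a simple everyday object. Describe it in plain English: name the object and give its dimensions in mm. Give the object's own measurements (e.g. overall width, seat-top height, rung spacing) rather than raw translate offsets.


A straight staircase of 6 solid steps. Each step is 858 mm wide (x), 252 mm deep (y, the going) and 187 mm tall (the rise). The first step rests on the floor; each subsequent step sits one going further in +y and one rise higher in +z, directly behind and above the previous step with no overlap.


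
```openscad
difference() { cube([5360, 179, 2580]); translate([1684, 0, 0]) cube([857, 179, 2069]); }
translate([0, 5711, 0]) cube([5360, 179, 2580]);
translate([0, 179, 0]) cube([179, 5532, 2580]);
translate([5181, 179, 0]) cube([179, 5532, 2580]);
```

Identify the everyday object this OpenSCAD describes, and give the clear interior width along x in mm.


A single room. The interior width is 5002 mm.

Four walls enclosing a rectangle with a door in the front wall — a room. Outside width 5360 minus two 179 mm walls gives 5002 mm.


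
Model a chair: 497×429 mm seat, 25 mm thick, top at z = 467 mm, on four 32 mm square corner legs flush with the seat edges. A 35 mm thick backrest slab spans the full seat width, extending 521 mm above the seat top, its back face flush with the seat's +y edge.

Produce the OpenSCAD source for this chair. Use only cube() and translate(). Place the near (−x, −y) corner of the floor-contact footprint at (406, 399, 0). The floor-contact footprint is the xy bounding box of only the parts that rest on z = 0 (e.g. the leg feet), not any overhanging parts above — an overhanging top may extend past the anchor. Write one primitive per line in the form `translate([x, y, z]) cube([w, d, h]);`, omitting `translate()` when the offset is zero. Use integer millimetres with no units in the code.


// leg_h = 467 - 25 = 442
translate([406, 399, 442]) cube([497, 429, 25]);
translate([406, 399, 0]) cube([32, 32, 442]);
translate([871, 399, 0]) cube([32, 32, 442]);
translate([406, 796, 0]) cube([32, 32, 442]);
translate([871, 796, 0]) cube([32, 32, 442]);
translate([406, 793, 467]) cube([497, 35, 521]);


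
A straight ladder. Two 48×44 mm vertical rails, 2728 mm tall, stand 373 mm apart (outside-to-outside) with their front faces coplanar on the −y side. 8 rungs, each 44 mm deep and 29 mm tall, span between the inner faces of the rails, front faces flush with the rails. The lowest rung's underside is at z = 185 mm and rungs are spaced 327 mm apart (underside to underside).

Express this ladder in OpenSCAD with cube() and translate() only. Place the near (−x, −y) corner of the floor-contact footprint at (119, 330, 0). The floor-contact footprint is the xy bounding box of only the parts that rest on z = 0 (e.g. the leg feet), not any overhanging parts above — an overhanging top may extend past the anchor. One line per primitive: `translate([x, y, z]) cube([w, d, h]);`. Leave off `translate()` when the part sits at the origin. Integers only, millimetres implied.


// rung span = 373 - 2*48 = 277
// rung[k] z = 185 + k*327
translate([119, 330, 0]) cube([48, 44, 2728]);
translate([444, 330, 0]) cube([48, 44, 2728]);
translate([167, 330, 185]) cube([277, 44, 29]);
translate([167, 330, 512]) cube([277, 44, 29]);
translate([167, 330, 839]) cube([277, 44, 29]);
translate([167, 330, 1166]) cube([277, 44, 29]);
translate([167, 330, 1493]) cube([277, 44, 29]);
translate([167, 330, 1820]) cube([277, 44, 29]);
translate([167, 330, 2147]) cube([277, 44, 29]);
translate([167, 330, 2474]) cube([277, 44, 29]);
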